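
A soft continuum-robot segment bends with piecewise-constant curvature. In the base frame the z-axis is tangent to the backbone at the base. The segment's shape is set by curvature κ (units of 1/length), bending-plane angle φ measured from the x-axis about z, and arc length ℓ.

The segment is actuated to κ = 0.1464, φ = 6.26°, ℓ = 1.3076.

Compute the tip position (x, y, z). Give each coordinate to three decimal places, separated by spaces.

θ = κ·ℓ = 0.1464 × 1.3076 = 0.19143 rad
ρ = (1 − cos θ)/κ = (1 − 0.98173)/0.1464 = 0.12478
z = sin θ / κ = 0.19027/0.1464 = 1.29963
x = ρ cos φ = 0.12478 × cos(6.26°) = 0.12403
y = ρ sin φ = 0.12478 × sin(6.26°) = 0.01361

0.124 0.014 1.300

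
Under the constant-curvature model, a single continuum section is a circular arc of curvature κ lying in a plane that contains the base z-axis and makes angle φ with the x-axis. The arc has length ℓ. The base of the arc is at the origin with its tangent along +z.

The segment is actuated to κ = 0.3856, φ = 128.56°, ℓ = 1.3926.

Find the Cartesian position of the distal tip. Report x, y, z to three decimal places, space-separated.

-0.228 0.285 1.327

θ = κ·ℓ = 0.3856 × 1.3926 = 0.53699 rad
ρ = (1 − cos θ)/κ = (1 − 0.85925)/0.3856 = 0.36500
z = sin θ / κ = 0.51155/0.3856 = 1.32663
x = ρ cos φ = 0.36500 × cos(128.56°) = -0.22752
y = ρ sin φ = 0.36500 × sin(128.56°) = 0.28542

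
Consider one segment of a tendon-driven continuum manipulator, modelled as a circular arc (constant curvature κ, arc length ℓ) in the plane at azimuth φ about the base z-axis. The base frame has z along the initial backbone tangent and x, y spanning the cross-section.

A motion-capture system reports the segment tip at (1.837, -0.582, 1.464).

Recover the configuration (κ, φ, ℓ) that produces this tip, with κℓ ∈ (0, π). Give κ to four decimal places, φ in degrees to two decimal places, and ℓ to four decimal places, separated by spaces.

ρ = √(x²+y²) = √(1.837² + -0.582²) = 1.92699
φ = atan2(y, x) mod 360° = atan2(-0.582, 1.837) = 342.4207°
|p|² = ρ² + z² = 1.92699² + 1.464² = 5.85659
κ = 2ρ / |p|² = 2×1.92699 / 5.85659 = 0.65806
θ = 2·atan2(ρ, z) = 2·atan2(1.92699, 1.464) = 1.84219 rad
ℓ = θ/κ = 1.84219/0.65806 = 2.79943

0.6581 342.42 2.7994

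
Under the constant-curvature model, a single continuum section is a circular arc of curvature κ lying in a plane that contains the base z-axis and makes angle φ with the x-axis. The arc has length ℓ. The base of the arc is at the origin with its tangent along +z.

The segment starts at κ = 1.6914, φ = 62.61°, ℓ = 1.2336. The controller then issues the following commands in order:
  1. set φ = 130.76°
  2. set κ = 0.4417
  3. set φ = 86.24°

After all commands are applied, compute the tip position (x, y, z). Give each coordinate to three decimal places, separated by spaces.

initial: κ=1.6914, φ=62.61°, ℓ=1.2336
cmd 1: set φ=130.76° → (κ,φ,ℓ)=(1.6914,130.76°,1.2336) → tip=(-0.5764,0.6687,0.5143)
cmd 2: set κ=0.4417 → (κ,φ,ℓ)=(0.4417,130.76°,1.2336) → tip=(-0.2141,0.2483,1.1735)
cmd 3: set φ=86.24° → (κ,φ,ℓ)=(0.4417,86.24°,1.2336) → tip=(0.0215,0.3271,1.1735)

0.021 0.327 1.173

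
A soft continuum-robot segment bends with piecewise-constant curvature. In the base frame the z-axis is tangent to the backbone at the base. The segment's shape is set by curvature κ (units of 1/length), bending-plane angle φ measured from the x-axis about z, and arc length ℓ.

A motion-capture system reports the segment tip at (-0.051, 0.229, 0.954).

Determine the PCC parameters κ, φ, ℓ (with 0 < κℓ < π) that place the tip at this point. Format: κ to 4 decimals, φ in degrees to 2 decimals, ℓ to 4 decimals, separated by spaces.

ρ = √(x²+y²) = √(-0.051² + 0.229²) = 0.23461
φ = atan2(y, x) mod 360° = atan2(0.229, -0.051) = 102.5553°
|p|² = ρ² + z² = 0.23461² + 0.954² = 0.96516
κ = 2ρ / |p|² = 2×0.23461 / 0.96516 = 0.48616
θ = 2·atan2(ρ, z) = 2·atan2(0.23461, 0.954) = 0.48228 rad
ℓ = θ/κ = 0.48228/0.48616 = 0.99201

0.4862 102.56 0.9920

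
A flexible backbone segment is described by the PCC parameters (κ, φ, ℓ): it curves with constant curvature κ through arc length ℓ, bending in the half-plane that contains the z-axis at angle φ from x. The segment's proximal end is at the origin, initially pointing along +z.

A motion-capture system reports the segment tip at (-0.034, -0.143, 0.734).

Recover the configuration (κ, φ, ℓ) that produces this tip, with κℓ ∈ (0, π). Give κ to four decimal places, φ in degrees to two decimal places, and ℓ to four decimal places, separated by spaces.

ρ = √(x²+y²) = √(-0.034² + -0.143²) = 0.14699
φ = atan2(y, x) mod 360° = atan2(-0.143, -0.034) = 256.6256°
|p|² = ρ² + z² = 0.14699² + 0.734² = 0.56036
κ = 2ρ / |p|² = 2×0.14699 / 0.56036 = 0.52461
θ = 2·atan2(ρ, z) = 2·atan2(0.14699, 0.734) = 0.39528 rad
ℓ = θ/κ = 0.39528/0.52461 = 0.75347

0.5246 256.63 0.7535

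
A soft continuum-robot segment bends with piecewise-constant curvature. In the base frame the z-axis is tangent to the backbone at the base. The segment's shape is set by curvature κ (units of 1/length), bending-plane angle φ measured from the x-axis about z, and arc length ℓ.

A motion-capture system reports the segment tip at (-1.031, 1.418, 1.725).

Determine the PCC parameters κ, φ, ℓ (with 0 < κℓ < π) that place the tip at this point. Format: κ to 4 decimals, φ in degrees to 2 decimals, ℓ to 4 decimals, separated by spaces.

ρ = √(x²+y²) = √(-1.031² + 1.418²) = 1.75319
φ = atan2(y, x) mod 360° = atan2(1.418, -1.031) = 126.0202°
|p|² = ρ² + z² = 1.75319² + 1.725² = 6.04931
κ = 2ρ / |p|² = 2×1.75319 / 6.04931 = 0.57963
θ = 2·atan2(ρ, z) = 2·atan2(1.75319, 1.725) = 1.58701 rad
ℓ = θ/κ = 1.58701/0.57963 = 2.73795

0.5796 126.02 2.7379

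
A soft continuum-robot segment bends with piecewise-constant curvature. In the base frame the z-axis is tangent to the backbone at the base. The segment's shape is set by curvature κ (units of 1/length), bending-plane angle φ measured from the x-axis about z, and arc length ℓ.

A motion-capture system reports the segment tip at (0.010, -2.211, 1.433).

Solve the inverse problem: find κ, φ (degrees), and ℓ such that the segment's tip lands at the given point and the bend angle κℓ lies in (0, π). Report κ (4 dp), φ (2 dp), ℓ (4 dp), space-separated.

0.6370 270.26 3.1264

ρ = √(x²+y²) = √(0.010² + -2.211²) = 2.21102
φ = atan2(y, x) mod 360° = atan2(-2.211, 0.010) = 270.2591°
|p|² = ρ² + z² = 2.21102² + 1.433² = 6.94211
κ = 2ρ / |p|² = 2×2.21102 / 6.94211 = 0.63699
θ = 2·atan2(ρ, z) = 2·atan2(2.21102, 1.433) = 1.99149 rad
ℓ = θ/κ = 1.99149/0.63699 = 3.12642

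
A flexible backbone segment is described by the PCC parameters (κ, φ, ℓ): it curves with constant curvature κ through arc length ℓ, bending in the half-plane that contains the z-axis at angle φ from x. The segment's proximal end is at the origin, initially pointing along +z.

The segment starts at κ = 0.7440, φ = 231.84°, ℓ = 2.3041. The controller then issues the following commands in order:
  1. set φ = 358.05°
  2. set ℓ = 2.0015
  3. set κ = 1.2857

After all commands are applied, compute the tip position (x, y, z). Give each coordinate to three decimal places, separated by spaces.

initial: κ=0.7440, φ=231.84°, ℓ=2.3041
cmd 1: set φ=358.05° → (κ,φ,ℓ)=(0.7440,358.05°,2.3041) → tip=(1.5354,-0.0523,1.3303)
cmd 2: set ℓ=2.0015 → (κ,φ,ℓ)=(0.7440,358.05°,2.0015) → tip=(1.2337,-0.0420,1.3396)
cmd 3: set κ=1.2857 → (κ,φ,ℓ)=(1.2857,358.05°,2.0015) → tip=(1.4325,-0.0488,0.4186)

1.433 -0.049 0.419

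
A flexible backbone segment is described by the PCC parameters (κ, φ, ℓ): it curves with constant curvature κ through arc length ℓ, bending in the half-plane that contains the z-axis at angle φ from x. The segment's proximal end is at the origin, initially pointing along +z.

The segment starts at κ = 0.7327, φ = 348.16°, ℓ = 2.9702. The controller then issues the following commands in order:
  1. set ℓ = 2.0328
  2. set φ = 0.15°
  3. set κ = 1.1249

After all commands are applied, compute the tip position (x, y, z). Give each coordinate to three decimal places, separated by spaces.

initial: κ=0.7327, φ=348.16°, ℓ=2.9702
cmd 1: set ℓ=2.0328 → (κ,φ,ℓ)=(0.7327,348.16°,2.0328) → tip=(1.2272,-0.2573,1.3603)
cmd 2: set φ=0.15° → (κ,φ,ℓ)=(0.7327,0.15°,2.0328) → tip=(1.2539,0.0033,1.3603)
cmd 3: set κ=1.1249 → (κ,φ,ℓ)=(1.1249,0.15°,2.0328) → tip=(1.4724,0.0039,0.6707)

1.472 0.004 0.671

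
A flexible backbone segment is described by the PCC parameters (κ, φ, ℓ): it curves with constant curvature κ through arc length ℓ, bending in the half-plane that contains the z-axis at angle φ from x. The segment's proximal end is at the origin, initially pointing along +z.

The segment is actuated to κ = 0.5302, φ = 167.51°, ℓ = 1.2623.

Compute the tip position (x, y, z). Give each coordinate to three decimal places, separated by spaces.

θ = κ·ℓ = 0.5302 × 1.2623 = 0.66927 rad
ρ = (1 − cos θ)/κ = (1 − 0.78427)/0.5302 = 0.40688
z = sin θ / κ = 0.62041/0.5302 = 1.17015
x = ρ cos φ = 0.40688 × cos(167.51°) = -0.39725
y = ρ sin φ = 0.40688 × sin(167.51°) = 0.08799

-0.397 0.088 1.170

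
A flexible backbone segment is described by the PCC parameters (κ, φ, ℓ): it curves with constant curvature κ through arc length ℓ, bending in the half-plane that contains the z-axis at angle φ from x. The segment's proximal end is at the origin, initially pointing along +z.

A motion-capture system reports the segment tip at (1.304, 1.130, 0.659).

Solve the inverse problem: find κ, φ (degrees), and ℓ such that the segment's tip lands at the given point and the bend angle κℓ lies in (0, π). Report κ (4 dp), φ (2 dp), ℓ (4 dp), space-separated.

ρ = √(x²+y²) = √(1.304² + 1.130²) = 1.72549
φ = atan2(y, x) mod 360° = atan2(1.130, 1.304) = 40.9110°
|p|² = ρ² + z² = 1.72549² + 0.659² = 3.41160
κ = 2ρ / |p|² = 2×1.72549 / 3.41160 = 1.01154
θ = 2·atan2(ρ, z) = 2·atan2(1.72549, 0.659) = 2.41194 rad
ℓ = θ/κ = 2.41194/1.01154 = 2.38442

1.0115 40.91 2.3844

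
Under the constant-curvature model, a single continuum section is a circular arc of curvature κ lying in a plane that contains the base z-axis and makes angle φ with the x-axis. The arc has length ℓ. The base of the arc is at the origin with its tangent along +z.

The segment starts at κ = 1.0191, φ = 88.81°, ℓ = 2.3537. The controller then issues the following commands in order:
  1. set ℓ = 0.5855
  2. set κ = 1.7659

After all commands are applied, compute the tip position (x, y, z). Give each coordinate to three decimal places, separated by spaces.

0.006 0.277 0.487

initial: κ=1.0191, φ=88.81°, ℓ=2.3537
cmd 1: set ℓ=0.5855 → (κ,φ,ℓ)=(1.0191,88.81°,0.5855) → tip=(0.0035,0.1695,0.5514)
cmd 2: set κ=1.7659 → (κ,φ,ℓ)=(1.7659,88.81°,0.5855) → tip=(0.0057,0.2766,0.4866)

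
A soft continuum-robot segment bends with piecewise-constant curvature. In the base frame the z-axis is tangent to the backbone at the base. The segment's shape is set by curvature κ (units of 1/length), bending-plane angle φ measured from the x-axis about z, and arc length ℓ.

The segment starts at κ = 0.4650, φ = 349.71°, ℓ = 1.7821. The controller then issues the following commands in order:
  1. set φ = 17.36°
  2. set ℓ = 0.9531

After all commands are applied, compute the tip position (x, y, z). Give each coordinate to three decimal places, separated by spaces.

0.198 0.062 0.922

initial: κ=0.4650, φ=349.71°, ℓ=1.7821
cmd 1: set φ=17.36° → (κ,φ,ℓ)=(0.4650,17.36°,1.7821) → tip=(0.6653,0.2080,1.5850)
cmd 2: set ℓ=0.9531 → (κ,φ,ℓ)=(0.4650,17.36°,0.9531) → tip=(0.1983,0.0620,0.9222)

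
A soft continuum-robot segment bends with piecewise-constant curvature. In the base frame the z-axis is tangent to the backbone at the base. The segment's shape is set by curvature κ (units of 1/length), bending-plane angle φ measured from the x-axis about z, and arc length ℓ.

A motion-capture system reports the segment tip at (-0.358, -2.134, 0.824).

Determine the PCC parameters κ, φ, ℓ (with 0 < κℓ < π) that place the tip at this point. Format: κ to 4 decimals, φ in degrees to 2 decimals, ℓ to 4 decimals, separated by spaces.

ρ = √(x²+y²) = √(-0.358² + -2.134²) = 2.16382
φ = atan2(y, x) mod 360° = atan2(-2.134, -0.358) = 260.4767°
|p|² = ρ² + z² = 2.16382² + 0.824² = 5.36110
κ = 2ρ / |p|² = 2×2.16382 / 5.36110 = 0.80723
θ = 2·atan2(ρ, z) = 2·atan2(2.16382, 0.824) = 2.41389 rad
ℓ = θ/κ = 2.41389/0.80723 = 2.99033

0.8072 260.48 2.9903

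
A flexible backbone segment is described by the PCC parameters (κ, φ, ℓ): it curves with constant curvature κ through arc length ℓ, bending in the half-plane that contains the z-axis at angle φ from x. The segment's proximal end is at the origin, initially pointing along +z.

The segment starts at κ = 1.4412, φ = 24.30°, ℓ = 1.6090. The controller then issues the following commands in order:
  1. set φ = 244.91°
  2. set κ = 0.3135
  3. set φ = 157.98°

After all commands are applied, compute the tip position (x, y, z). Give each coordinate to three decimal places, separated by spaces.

initial: κ=1.4412, φ=24.30°, ℓ=1.6090
cmd 1: set φ=244.91° → (κ,φ,ℓ)=(1.4412,244.91°,1.6090) → tip=(-0.4944,-1.0559,0.5086)
cmd 2: set κ=0.3135 → (κ,φ,ℓ)=(0.3135,244.91°,1.6090) → tip=(-0.1685,-0.3598,1.5416)
cmd 3: set φ=157.98° → (κ,φ,ℓ)=(0.3135,157.98°,1.6090) → tip=(-0.3683,0.1490,1.5416)

-0.368 0.149 1.542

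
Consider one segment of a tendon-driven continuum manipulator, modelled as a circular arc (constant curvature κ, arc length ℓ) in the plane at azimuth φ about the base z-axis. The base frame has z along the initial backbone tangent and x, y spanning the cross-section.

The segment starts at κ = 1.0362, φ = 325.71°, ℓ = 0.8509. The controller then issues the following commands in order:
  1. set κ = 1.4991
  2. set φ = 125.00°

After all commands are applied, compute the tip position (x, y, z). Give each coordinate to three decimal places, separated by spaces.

initial: κ=1.0362, φ=325.71°, ℓ=0.8509
cmd 1: set κ=1.4991 → (κ,φ,ℓ)=(1.4991,325.71°,0.8509) → tip=(0.3908,-0.2665,0.6382)
cmd 2: set φ=125.00° → (κ,φ,ℓ)=(1.4991,125.00°,0.8509) → tip=(-0.2713,0.3874,0.6382)

-0.271 0.387 0.638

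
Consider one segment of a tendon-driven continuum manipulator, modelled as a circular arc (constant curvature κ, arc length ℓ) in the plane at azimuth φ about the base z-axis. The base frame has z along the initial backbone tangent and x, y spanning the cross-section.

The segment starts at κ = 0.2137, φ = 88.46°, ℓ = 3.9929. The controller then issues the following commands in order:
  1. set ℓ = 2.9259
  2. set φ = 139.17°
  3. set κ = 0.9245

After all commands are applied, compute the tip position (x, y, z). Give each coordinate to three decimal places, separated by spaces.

-1.560 1.348 0.457

initial: κ=0.2137, φ=88.46°, ℓ=3.9929
cmd 1: set ℓ=2.9259 → (κ,φ,ℓ)=(0.2137,88.46°,2.9259) → tip=(0.0238,0.8850,2.7389)
cmd 2: set φ=139.17° → (κ,φ,ℓ)=(0.2137,139.17°,2.9259) → tip=(-0.6699,0.5788,2.7389)
cmd 3: set κ=0.9245 → (κ,φ,ℓ)=(0.9245,139.17°,2.9259) → tip=(-1.5601,1.3481,0.4574)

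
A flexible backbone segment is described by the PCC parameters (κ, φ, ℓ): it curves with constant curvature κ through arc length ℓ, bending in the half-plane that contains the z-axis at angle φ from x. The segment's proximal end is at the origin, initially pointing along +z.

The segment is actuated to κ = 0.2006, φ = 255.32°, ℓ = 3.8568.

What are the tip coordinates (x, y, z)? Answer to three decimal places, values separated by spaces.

θ = κ·ℓ = 0.2006 × 3.8568 = 0.77367 rad
ρ = (1 − cos θ)/κ = (1 − 0.71535)/0.2006 = 1.41900
z = sin θ / κ = 0.69877/0.2006 = 3.48339
x = ρ cos φ = 1.41900 × cos(255.32°) = -0.35960
y = ρ sin φ = 1.41900 × sin(255.32°) = -1.37268

-0.360 -1.373 3.483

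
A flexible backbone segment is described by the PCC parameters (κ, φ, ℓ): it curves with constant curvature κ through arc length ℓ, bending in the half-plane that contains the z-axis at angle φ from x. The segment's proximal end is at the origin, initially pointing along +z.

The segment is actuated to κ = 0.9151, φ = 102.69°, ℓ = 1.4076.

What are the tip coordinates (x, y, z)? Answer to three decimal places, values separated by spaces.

-0.173 0.769 1.049

θ = κ·ℓ = 0.9151 × 1.4076 = 1.28809 rad
ρ = (1 − cos θ)/κ = (1 − 0.27895)/0.9151 = 0.78795
z = sin θ / κ = 0.96031/0.9151 = 1.04940
x = ρ cos φ = 0.78795 × cos(102.69°) = -0.17309
y = ρ sin φ = 0.78795 × sin(102.69°) = 0.76870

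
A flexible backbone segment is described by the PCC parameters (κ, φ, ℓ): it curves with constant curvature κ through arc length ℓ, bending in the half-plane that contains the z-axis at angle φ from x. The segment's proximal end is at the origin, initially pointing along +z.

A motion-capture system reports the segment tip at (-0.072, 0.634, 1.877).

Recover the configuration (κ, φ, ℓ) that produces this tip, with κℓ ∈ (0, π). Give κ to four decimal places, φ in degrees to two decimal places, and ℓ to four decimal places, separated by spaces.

ρ = √(x²+y²) = √(-0.072² + 0.634²) = 0.63808
φ = atan2(y, x) mod 360° = atan2(0.634, -0.072) = 96.4790°
|p|² = ρ² + z² = 0.63808² + 1.877² = 3.93027
κ = 2ρ / |p|² = 2×0.63808 / 3.93027 = 0.32470
θ = 2·atan2(ρ, z) = 2·atan2(0.63808, 1.877) = 0.65538 rad
ℓ = θ/κ = 0.65538/0.32470 = 2.01842

0.3247 96.48 2.0184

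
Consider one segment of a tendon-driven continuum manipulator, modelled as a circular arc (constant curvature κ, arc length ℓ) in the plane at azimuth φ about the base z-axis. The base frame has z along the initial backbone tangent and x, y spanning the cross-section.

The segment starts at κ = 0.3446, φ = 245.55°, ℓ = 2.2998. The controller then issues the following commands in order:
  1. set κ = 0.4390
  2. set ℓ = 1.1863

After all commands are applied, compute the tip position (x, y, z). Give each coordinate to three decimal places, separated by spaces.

initial: κ=0.3446, φ=245.55°, ℓ=2.2998
cmd 1: set κ=0.4390 → (κ,φ,ℓ)=(0.4390,245.55°,2.2998) → tip=(-0.4411,-0.9701,1.9285)
cmd 2: set ℓ=1.1863 → (κ,φ,ℓ)=(0.4390,245.55°,1.1863) → tip=(-0.1250,-0.2749,1.1334)

-0.125 -0.275 1.133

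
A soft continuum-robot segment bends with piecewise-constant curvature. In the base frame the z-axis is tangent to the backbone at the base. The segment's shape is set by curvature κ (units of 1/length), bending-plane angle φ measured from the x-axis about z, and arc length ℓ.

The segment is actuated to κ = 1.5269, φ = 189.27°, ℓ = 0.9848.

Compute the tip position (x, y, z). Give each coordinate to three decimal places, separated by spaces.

-0.603 -0.098 0.653

θ = κ·ℓ = 1.5269 × 0.9848 = 1.50369 rad
ρ = (1 − cos θ)/κ = (1 − 0.06705)/1.5269 = 0.61101
z = sin θ / κ = 0.99775/1.5269 = 0.65345
x = ρ cos φ = 0.61101 × cos(189.27°) = -0.60303
y = ρ sin φ = 0.61101 × sin(189.27°) = -0.09843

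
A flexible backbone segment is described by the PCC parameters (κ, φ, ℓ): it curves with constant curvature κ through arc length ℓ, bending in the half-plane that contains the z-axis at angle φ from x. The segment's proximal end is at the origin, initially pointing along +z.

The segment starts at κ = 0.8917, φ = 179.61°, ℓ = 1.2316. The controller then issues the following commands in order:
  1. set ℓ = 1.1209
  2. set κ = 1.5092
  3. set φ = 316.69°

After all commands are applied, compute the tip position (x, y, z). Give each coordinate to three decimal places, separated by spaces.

initial: κ=0.8917, φ=179.61°, ℓ=1.2316
cmd 1: set ℓ=1.1209 → (κ,φ,ℓ)=(0.8917,179.61°,1.1209) → tip=(-0.5151,0.0035,0.9434)
cmd 2: set κ=1.5092 → (κ,φ,ℓ)=(1.5092,179.61°,1.1209) → tip=(-0.7425,0.0051,0.6578)
cmd 3: set φ=316.69° → (κ,φ,ℓ)=(1.5092,316.69°,1.1209) → tip=(0.5403,-0.5093,0.6578)

0.540 -0.509 0.658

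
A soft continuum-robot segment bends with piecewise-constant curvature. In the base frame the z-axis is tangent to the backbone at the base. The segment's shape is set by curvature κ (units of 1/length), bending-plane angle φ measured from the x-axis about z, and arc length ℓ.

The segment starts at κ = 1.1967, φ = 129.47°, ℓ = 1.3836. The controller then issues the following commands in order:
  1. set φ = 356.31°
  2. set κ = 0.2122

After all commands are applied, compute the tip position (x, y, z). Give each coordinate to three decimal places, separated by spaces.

0.201 -0.013 1.364

initial: κ=1.1967, φ=129.47°, ℓ=1.3836
cmd 1: set φ=356.31° → (κ,φ,ℓ)=(1.1967,356.31°,1.3836) → tip=(0.9047,-0.0583,0.8326)
cmd 2: set κ=0.2122 → (κ,φ,ℓ)=(0.2122,356.31°,1.3836) → tip=(0.2012,-0.0130,1.3638)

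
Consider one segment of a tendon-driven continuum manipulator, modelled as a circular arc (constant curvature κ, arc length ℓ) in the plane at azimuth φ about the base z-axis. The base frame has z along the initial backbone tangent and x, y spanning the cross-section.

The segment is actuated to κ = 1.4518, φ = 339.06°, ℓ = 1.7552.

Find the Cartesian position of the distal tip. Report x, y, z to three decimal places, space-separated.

1.177 -0.450 0.385

θ = κ·ℓ = 1.4518 × 1.7552 = 2.54820 rad
ρ = (1 − cos θ)/κ = (1 − -0.82905)/1.4518 = 1.25985
z = sin θ / κ = 0.55918/1.4518 = 0.38516
x = ρ cos φ = 1.25985 × cos(339.06°) = 1.17664
y = ρ sin φ = 1.25985 × sin(339.06°) = -0.45026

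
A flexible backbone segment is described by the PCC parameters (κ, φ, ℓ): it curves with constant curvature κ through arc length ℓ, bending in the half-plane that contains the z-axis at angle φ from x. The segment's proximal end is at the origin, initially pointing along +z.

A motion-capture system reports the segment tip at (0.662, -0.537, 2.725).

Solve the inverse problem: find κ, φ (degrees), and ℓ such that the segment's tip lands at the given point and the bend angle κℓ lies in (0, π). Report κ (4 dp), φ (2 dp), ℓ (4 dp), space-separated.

0.2091 320.95 2.8994

ρ = √(x²+y²) = √(0.662² + -0.537²) = 0.85242
φ = atan2(y, x) mod 360° = atan2(-0.537, 0.662) = 320.9518°
|p|² = ρ² + z² = 0.85242² + 2.725² = 8.15224
κ = 2ρ / |p|² = 2×0.85242 / 8.15224 = 0.20912
θ = 2·atan2(ρ, z) = 2·atan2(0.85242, 2.725) = 0.60634 rad
ℓ = θ/κ = 0.60634/0.20912 = 2.89942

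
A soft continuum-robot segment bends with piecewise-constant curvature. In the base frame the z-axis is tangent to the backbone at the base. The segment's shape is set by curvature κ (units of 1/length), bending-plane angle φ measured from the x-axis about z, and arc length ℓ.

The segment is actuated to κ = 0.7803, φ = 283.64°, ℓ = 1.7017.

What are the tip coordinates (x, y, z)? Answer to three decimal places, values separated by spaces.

θ = κ·ℓ = 0.7803 × 1.7017 = 1.32784 rad
ρ = (1 − cos θ)/κ = (1 − 0.24058)/0.7803 = 0.97325
z = sin θ / κ = 0.97063/0.7803 = 1.24392
x = ρ cos φ = 0.97325 × cos(283.64°) = 0.22951
y = ρ sin φ = 0.97325 × sin(283.64°) = -0.94580

0.230 -0.946 1.244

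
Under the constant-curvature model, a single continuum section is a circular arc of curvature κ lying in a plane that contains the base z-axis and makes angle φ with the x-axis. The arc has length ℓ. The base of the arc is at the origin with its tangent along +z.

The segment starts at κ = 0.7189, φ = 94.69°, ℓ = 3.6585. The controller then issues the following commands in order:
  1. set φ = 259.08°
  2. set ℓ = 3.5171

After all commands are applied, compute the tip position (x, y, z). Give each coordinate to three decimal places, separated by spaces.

-0.479 -2.483 0.800

initial: κ=0.7189, φ=94.69°, ℓ=3.6585
cmd 1: set φ=259.08° → (κ,φ,ℓ)=(0.7189,259.08°,3.6585) → tip=(-0.4933,-2.5568,0.6809)
cmd 2: set ℓ=3.5171 → (κ,φ,ℓ)=(0.7189,259.08°,3.5171) → tip=(-0.4790,-2.4829,0.8005)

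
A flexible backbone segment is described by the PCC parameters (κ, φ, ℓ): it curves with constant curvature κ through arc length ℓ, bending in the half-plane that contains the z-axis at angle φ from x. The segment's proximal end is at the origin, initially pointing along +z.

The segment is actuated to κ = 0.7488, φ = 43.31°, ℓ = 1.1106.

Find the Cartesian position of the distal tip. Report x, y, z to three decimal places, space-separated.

θ = κ·ℓ = 0.7488 × 1.1106 = 0.83162 rad
ρ = (1 − cos θ)/κ = (1 − 0.67368)/0.7488 = 0.43579
z = sin θ / κ = 0.73902/0.7488 = 0.98694
x = ρ cos φ = 0.43579 × cos(43.31°) = 0.31710
y = ρ sin φ = 0.43579 × sin(43.31°) = 0.29893

0.317 0.299 0.987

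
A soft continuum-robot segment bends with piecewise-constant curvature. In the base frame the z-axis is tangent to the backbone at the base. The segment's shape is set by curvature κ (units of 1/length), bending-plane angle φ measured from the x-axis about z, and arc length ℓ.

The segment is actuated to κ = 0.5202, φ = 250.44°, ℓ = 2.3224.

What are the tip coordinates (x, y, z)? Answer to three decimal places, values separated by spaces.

θ = κ·ℓ = 0.5202 × 2.3224 = 1.20811 rad
ρ = (1 − cos θ)/κ = (1 − 0.35478)/0.5202 = 1.24032
z = sin θ / κ = 0.93495/0.5202 = 1.79729
x = ρ cos φ = 1.24032 × cos(250.44°) = -0.41525
y = ρ sin φ = 1.24032 × sin(250.44°) = -1.16874

-0.415 -1.169 1.797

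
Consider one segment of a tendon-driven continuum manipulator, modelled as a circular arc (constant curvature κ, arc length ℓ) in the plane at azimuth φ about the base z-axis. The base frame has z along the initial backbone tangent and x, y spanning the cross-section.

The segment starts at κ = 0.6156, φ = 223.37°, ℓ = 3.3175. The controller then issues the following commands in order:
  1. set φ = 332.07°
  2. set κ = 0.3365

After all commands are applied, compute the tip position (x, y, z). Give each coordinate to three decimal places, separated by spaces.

1.473 -0.781 2.670

initial: κ=0.6156, φ=223.37°, ℓ=3.3175
cmd 1: set φ=332.07° → (κ,φ,ℓ)=(0.6156,332.07°,3.3175) → tip=(2.0871,-1.1064,1.4472)
cmd 2: set κ=0.3365 → (κ,φ,ℓ)=(0.3365,332.07°,3.3175) → tip=(1.4730,-0.7809,2.6701)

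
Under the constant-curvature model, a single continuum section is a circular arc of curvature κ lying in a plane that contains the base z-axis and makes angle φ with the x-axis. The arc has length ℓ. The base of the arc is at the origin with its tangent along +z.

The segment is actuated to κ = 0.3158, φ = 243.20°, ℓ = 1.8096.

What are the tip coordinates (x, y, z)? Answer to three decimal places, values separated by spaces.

θ = κ·ℓ = 0.3158 × 1.8096 = 0.57147 rad
ρ = (1 − cos θ)/κ = (1 − 0.84111)/0.3158 = 0.50315
z = sin θ / κ = 0.54087/0.3158 = 1.71270
x = ρ cos φ = 0.50315 × cos(243.20°) = -0.22686
y = ρ sin φ = 0.50315 × sin(243.20°) = -0.44910

-0.227 -0.449 1.713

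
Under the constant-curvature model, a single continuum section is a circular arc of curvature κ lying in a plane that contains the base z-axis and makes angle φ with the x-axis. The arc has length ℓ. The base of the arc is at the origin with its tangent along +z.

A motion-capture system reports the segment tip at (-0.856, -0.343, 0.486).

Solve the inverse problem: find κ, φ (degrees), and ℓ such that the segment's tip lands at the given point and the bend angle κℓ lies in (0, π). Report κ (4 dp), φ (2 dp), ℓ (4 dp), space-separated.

1.6974 201.84 1.2794

ρ = √(x²+y²) = √(-0.856² + -0.343²) = 0.92216
φ = atan2(y, x) mod 360° = atan2(-0.343, -0.856) = 201.8360°
|p|² = ρ² + z² = 0.92216² + 0.486² = 1.08658
κ = 2ρ / |p|² = 2×0.92216 / 1.08658 = 1.69737
θ = 2·atan2(ρ, z) = 2·atan2(0.92216, 0.486) = 2.17153 rad
ℓ = θ/κ = 2.17153/1.69737 = 1.27935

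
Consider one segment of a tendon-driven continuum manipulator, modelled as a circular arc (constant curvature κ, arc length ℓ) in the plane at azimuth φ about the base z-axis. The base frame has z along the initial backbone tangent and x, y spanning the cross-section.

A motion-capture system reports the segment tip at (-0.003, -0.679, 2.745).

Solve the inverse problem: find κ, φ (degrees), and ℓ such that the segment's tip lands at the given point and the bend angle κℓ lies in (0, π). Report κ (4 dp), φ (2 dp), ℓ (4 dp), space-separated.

0.1698 269.75 2.8556

ρ = √(x²+y²) = √(-0.003² + -0.679²) = 0.67901
φ = atan2(y, x) mod 360° = atan2(-0.679, -0.003) = 269.7469°
|p|² = ρ² + z² = 0.67901² + 2.745² = 7.99608
κ = 2ρ / |p|² = 2×0.67901 / 7.99608 = 0.16983
θ = 2·atan2(ρ, z) = 2·atan2(0.67901, 2.745) = 0.48499 rad
ℓ = θ/κ = 0.48499/0.16983 = 2.85564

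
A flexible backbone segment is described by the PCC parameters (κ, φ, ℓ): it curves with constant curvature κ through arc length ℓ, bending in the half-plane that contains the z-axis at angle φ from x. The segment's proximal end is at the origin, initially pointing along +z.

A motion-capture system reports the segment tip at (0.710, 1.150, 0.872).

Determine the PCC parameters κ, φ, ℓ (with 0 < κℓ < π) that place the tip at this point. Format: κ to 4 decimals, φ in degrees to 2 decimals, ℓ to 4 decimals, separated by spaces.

ρ = √(x²+y²) = √(0.710² + 1.150²) = 1.35152
φ = atan2(y, x) mod 360° = atan2(1.150, 0.710) = 58.3092°
|p|² = ρ² + z² = 1.35152² + 0.872² = 2.58698
κ = 2ρ / |p|² = 2×1.35152 / 2.58698 = 1.04486
θ = 2·atan2(ρ, z) = 2·atan2(1.35152, 0.872) = 1.99560 rad
ℓ = θ/κ = 1.99560/1.04486 = 1.90993

1.0449 58.31 1.9099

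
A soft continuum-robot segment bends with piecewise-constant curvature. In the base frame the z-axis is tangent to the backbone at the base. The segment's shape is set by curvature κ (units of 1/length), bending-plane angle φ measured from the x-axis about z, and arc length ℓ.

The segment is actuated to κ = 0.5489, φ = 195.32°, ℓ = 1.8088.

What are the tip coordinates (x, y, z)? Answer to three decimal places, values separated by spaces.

-0.797 -0.218 1.526

θ = κ·ℓ = 0.5489 × 1.8088 = 0.99285 rad
ρ = (1 − cos θ)/κ = (1 − 0.54630)/0.5489 = 0.82655
z = sin θ / κ = 0.83759/0.5489 = 1.52594
x = ρ cos φ = 0.82655 × cos(195.32°) = -0.79718
y = ρ sin φ = 0.82655 × sin(195.32°) = -0.21838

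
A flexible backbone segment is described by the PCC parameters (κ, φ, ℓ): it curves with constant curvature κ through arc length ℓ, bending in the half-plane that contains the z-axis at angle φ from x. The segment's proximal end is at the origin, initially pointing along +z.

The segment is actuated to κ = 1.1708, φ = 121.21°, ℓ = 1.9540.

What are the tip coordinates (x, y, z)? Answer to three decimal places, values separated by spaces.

-0.733 1.211 0.644

θ = κ·ℓ = 1.1708 × 1.9540 = 2.28774 rad
ρ = (1 − cos θ)/κ = (1 − -0.65709)/1.1708 = 1.41535
z = sin θ / κ = 0.75382/1.1708 = 0.64385
x = ρ cos φ = 1.41535 × cos(121.21°) = -0.73340
y = ρ sin φ = 1.41535 × sin(121.21°) = 1.21051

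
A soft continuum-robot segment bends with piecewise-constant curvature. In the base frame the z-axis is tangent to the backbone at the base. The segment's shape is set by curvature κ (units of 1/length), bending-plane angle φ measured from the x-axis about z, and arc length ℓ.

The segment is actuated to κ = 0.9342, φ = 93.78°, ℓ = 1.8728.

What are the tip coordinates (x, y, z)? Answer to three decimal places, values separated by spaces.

-0.083 1.258 1.053

θ = κ·ℓ = 0.9342 × 1.8728 = 1.74957 rad
ρ = (1 − cos θ)/κ = (1 − -0.17782)/0.9342 = 1.26078
z = sin θ / κ = 0.98406/0.9342 = 1.05337
x = ρ cos φ = 1.26078 × cos(93.78°) = -0.08312
y = ρ sin φ = 1.26078 × sin(93.78°) = 1.25804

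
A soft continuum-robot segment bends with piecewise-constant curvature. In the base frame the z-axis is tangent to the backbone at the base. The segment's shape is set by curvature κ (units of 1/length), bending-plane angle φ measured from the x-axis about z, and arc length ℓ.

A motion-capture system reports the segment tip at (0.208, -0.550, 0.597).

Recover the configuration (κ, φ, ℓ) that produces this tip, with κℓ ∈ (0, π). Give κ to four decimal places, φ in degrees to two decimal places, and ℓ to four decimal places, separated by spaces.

1.6748 290.72 0.9288

ρ = √(x²+y²) = √(0.208² + -0.550²) = 0.58802
φ = atan2(y, x) mod 360° = atan2(-0.550, 0.208) = 290.7157°
|p|² = ρ² + z² = 0.58802² + 0.597² = 0.70217
κ = 2ρ / |p|² = 2×0.58802 / 0.70217 = 1.67485
θ = 2·atan2(ρ, z) = 2·atan2(0.58802, 0.597) = 1.55564 rad
ℓ = θ/κ = 1.55564/1.67485 = 0.92882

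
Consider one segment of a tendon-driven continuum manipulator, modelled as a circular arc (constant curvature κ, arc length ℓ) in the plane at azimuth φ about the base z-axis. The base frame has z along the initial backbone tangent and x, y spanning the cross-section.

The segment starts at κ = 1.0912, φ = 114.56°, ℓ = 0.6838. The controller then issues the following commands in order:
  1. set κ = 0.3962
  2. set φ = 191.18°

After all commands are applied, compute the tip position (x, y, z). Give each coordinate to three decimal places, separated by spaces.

initial: κ=1.0912, φ=114.56°, ℓ=0.6838
cmd 1: set κ=0.3962 → (κ,φ,ℓ)=(0.3962,114.56°,0.6838) → tip=(-0.0383,0.0837,0.6755)
cmd 2: set φ=191.18° → (κ,φ,ℓ)=(0.3962,191.18°,0.6838) → tip=(-0.0903,-0.0179,0.6755)

-0.090 -0.018 0.675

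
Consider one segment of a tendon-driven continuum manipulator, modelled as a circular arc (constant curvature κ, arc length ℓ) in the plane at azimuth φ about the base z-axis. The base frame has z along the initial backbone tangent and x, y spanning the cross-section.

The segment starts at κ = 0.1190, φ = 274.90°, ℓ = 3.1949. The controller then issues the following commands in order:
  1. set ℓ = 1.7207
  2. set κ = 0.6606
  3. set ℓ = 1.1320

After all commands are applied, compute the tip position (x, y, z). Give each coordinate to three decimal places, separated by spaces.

0.034 -0.402 1.029

initial: κ=0.1190, φ=274.90°, ℓ=3.1949
cmd 1: set ℓ=1.7207 → (κ,φ,ℓ)=(0.1190,274.90°,1.7207) → tip=(0.0150,-0.1749,1.7087)
cmd 2: set κ=0.6606 → (κ,φ,ℓ)=(0.6606,274.90°,1.7207) → tip=(0.0749,-0.8739,1.3734)
cmd 3: set ℓ=1.1320 → (κ,φ,ℓ)=(0.6606,274.90°,1.1320) → tip=(0.0345,-0.4024,1.0294)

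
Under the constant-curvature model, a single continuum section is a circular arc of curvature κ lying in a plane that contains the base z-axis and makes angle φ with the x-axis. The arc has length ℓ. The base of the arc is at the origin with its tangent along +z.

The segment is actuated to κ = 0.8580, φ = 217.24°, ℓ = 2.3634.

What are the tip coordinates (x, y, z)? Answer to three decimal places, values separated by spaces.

-1.337 -1.017 1.046

θ = κ·ℓ = 0.8580 × 2.3634 = 2.02780 rad
ρ = (1 − cos θ)/κ = (1 − -0.44126)/0.8580 = 1.67979
z = sin θ / κ = 0.89738/0.8580 = 1.04590
x = ρ cos φ = 1.67979 × cos(217.24°) = -1.33729
y = ρ sin φ = 1.67979 × sin(217.24°) = -1.01653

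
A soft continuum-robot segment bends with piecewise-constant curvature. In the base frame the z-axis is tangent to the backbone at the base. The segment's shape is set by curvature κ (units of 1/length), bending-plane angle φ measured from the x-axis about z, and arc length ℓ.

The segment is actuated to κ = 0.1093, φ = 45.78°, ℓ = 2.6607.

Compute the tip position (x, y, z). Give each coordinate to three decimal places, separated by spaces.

θ = κ·ℓ = 0.1093 × 2.6607 = 0.29081 rad
ρ = (1 − cos θ)/κ = (1 − 0.95801)/0.1093 = 0.38417
z = sin θ / κ = 0.28673/0.1093 = 2.62335
x = ρ cos φ = 0.38417 × cos(45.78°) = 0.26792
y = ρ sin φ = 0.38417 × sin(45.78°) = 0.27532

0.268 0.275 2.623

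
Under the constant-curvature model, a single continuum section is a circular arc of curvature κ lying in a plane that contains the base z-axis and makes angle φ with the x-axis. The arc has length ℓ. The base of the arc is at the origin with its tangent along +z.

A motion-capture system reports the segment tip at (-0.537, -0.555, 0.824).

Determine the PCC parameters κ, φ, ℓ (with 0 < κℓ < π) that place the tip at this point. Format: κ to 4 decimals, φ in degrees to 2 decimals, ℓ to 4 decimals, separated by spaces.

1.2110 225.94 1.2436

ρ = √(x²+y²) = √(-0.537² + -0.555²) = 0.77227
φ = atan2(y, x) mod 360° = atan2(-0.555, -0.537) = 225.9444°
|p|² = ρ² + z² = 0.77227² + 0.824² = 1.27537
κ = 2ρ / |p|² = 2×0.77227 / 1.27537 = 1.21105
θ = 2·atan2(ρ, z) = 2·atan2(0.77227, 0.824) = 1.50600 rad
ℓ = θ/κ = 1.50600/1.21105 = 1.24355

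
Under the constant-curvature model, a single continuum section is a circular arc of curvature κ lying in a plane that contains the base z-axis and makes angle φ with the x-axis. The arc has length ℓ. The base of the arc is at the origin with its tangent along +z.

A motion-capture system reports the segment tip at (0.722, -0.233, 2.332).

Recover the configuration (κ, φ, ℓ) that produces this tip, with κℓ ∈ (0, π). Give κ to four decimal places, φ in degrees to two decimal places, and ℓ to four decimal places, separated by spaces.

ρ = √(x²+y²) = √(0.722² + -0.233²) = 0.75867
φ = atan2(y, x) mod 360° = atan2(-0.233, 0.722) = 342.1143°
|p|² = ρ² + z² = 0.75867² + 2.332² = 6.01380
κ = 2ρ / |p|² = 2×0.75867 / 6.01380 = 0.25231
θ = 2·atan2(ρ, z) = 2·atan2(0.75867, 2.332) = 0.62906 rad
ℓ = θ/κ = 0.62906/0.25231 = 2.49321

0.2523 342.11 2.4932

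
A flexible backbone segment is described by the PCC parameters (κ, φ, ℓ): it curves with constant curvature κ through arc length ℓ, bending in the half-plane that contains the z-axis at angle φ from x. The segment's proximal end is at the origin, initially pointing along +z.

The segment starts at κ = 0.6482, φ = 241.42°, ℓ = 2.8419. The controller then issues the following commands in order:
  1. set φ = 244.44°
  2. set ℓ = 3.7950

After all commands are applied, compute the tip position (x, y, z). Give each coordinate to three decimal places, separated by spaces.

initial: κ=0.6482, φ=241.42°, ℓ=2.8419
cmd 1: set φ=244.44° → (κ,φ,ℓ)=(0.6482,244.44°,2.8419) → tip=(-0.8440,-1.7648,1.4863)
cmd 2: set ℓ=3.7950 → (κ,φ,ℓ)=(0.6482,244.44°,3.7950) → tip=(-1.1825,-2.4725,0.9721)

-1.182 -2.472 0.972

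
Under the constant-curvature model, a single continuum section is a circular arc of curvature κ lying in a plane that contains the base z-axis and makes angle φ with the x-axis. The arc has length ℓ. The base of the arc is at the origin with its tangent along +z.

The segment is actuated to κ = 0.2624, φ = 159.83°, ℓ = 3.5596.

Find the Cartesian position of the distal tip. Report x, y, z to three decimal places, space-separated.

-1.450 0.533 3.064

θ = κ·ℓ = 0.2624 × 3.5596 = 0.93404 rad
ρ = (1 − cos θ)/κ = (1 − 0.59459)/0.2624 = 1.54500
z = sin θ / κ = 0.80403/0.2624 = 3.06413
x = ρ cos φ = 1.54500 × cos(159.83°) = -1.45025
y = ρ sin φ = 1.54500 × sin(159.83°) = 0.53273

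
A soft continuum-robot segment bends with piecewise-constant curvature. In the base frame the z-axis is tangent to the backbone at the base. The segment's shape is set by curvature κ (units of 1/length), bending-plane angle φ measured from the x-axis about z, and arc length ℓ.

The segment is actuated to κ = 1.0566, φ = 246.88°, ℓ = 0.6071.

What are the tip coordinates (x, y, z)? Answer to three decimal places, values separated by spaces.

-0.074 -0.173 0.566

θ = κ·ℓ = 1.0566 × 0.6071 = 0.64146 rad
ρ = (1 − cos θ)/κ = (1 − 0.80122)/1.0566 = 0.18813
z = sin θ / κ = 0.59837/1.0566 = 0.56631
x = ρ cos φ = 0.18813 × cos(246.88°) = -0.07387
y = ρ sin φ = 0.18813 × sin(246.88°) = -0.17302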